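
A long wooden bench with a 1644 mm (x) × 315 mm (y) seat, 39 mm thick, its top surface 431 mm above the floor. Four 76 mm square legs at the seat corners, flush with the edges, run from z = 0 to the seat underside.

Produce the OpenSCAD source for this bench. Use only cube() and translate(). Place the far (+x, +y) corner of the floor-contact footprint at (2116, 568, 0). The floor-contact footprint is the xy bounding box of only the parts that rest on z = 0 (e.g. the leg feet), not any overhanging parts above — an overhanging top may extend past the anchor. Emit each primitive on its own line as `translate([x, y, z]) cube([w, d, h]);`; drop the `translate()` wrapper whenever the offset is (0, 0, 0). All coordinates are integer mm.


translate([472, 253, 392]) cube([1644, 315, 39]);
translate([472, 253, 0]) cube([76, 76, 392]);
translate([472, 492, 0]) cube([76, 76, 392]);
translate([2040, 253, 0]) cube([76, 76, 392]);
translate([2040, 492, 0]) cube([76, 76, 392]);


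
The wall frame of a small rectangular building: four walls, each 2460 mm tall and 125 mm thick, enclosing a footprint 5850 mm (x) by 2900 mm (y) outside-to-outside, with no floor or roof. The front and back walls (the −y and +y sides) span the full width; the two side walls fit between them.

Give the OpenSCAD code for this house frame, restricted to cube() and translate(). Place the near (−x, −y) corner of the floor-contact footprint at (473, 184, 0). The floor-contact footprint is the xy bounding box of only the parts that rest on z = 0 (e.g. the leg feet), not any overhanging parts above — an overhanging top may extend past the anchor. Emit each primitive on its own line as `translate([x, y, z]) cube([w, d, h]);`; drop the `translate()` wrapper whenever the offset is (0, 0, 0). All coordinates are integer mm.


translate([473, 184, 0]) cube([5850, 125, 2460]);
translate([473, 2959, 0]) cube([5850, 125, 2460]);
translate([473, 309, 0]) cube([125, 2650, 2460]);
translate([6198, 309, 0]) cube([125, 2650, 2460]);


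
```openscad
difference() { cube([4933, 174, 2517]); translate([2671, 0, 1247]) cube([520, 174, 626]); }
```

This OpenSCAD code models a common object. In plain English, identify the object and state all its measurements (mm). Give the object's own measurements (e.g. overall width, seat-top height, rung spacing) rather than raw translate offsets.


A wall 4933 mm long (x), 174 mm thick (y), 2517 mm tall, with a rectangular window opening cut through it. The opening is 520 mm wide and 626 mm tall; its sill is at z = 1247 mm and its near (−x) edge is 2671 mm from the wall's −x end. The opening passes through the full wall thickness.


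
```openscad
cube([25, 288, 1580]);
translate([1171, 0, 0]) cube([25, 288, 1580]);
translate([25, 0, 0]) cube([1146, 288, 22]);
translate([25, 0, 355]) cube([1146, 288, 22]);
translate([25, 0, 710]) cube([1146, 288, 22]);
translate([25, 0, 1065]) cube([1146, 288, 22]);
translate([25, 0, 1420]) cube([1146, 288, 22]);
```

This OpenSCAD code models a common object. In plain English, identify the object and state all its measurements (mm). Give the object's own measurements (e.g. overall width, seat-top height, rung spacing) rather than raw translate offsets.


An open bookshelf. Two side panels, each 25 mm thick, 288 mm deep and 1580 mm tall, stand 1196 mm apart (outside-to-outside). Between them sit 5 shelves, each 22 mm thick and 288 mm deep, spanning the full gap between the sides. The bottom shelf rests on the floor (its underside at z = 0) and the clear gap between one shelf's top and the next shelf's underside is 333 mm.


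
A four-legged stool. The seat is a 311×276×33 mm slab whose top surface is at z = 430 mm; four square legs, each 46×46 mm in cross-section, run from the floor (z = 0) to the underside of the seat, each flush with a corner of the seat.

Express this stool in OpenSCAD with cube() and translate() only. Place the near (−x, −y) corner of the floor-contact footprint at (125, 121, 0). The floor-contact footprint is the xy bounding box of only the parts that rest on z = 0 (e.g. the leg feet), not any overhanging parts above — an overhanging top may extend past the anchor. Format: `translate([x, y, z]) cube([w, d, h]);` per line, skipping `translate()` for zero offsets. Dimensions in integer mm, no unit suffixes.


translate([125, 121, 397]) cube([311, 276, 33]);
translate([125, 121, 0]) cube([46, 46, 397]);
translate([390, 121, 0]) cube([46, 46, 397]);
translate([125, 351, 0]) cube([46, 46, 397]);
translate([390, 351, 0]) cube([46, 46, 397]);


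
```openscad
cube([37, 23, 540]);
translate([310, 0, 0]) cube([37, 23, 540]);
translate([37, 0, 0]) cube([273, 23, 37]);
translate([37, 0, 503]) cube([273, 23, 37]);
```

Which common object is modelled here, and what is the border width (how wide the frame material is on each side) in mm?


A picture frame. The border width is 37 mm.

Four thin pieces enclosing a rectangular opening — a picture frame. The two full-height stiles are 540 mm tall; the top rail sits at z = 503 and is 37 mm tall, so the border above the opening is 540 − 503 = 37 mm, matching the stile x-width.


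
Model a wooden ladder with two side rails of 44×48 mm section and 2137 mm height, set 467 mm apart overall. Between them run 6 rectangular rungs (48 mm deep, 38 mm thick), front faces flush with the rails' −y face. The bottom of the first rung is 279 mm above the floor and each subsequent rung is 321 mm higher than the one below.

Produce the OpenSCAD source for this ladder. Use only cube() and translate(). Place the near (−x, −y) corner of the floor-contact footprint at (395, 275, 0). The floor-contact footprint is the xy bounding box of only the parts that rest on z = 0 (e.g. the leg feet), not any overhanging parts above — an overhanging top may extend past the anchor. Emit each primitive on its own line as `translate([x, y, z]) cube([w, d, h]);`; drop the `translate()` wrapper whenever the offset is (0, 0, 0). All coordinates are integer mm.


translate([395, 275, 0]) cube([44, 48, 2137]);
translate([818, 275, 0]) cube([44, 48, 2137]);
translate([439, 275, 279]) cube([379, 48, 38]);
translate([439, 275, 600]) cube([379, 48, 38]);
translate([439, 275, 921]) cube([379, 48, 38]);
translate([439, 275, 1242]) cube([379, 48, 38]);
translate([439, 275, 1563]) cube([379, 48, 38]);
translate([439, 275, 1884]) cube([379, 48, 38]);


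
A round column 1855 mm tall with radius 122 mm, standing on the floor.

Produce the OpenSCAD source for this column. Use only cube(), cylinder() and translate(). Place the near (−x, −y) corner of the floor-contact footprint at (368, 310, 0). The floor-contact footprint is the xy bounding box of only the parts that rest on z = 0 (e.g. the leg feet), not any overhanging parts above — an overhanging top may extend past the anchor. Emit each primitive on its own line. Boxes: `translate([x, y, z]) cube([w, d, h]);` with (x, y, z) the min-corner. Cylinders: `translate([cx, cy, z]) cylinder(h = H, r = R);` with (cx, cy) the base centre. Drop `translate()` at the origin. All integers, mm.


translate([490, 432, 0]) cylinder(h = 1855, r = 122);


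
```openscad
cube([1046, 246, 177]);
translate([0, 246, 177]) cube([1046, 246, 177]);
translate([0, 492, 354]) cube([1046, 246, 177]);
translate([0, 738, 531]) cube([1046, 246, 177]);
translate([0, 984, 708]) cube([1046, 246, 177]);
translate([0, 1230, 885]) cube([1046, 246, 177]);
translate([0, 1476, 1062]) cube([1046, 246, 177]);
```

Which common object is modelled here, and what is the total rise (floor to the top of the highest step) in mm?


A staircase. The total rise is 1239 mm.

7 identical blocks, each offset up and back from the previous — a staircase. Each step is 177 mm tall and there are 7 of them, so the total rise is 7 × 177 = 1239 mm.


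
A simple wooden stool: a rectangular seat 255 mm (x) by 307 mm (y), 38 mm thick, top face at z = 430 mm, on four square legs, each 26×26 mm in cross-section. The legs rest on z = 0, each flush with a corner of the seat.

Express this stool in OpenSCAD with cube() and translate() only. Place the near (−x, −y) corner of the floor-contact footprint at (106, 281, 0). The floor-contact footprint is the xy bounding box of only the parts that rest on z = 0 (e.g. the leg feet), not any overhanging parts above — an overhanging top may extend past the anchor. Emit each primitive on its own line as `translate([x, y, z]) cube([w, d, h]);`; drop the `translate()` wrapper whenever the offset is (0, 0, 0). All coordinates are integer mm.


translate([106, 281, 392]) cube([255, 307, 38]);
translate([106, 281, 0]) cube([26, 26, 392]);
translate([335, 281, 0]) cube([26, 26, 392]);
translate([106, 562, 0]) cube([26, 26, 392]);
translate([335, 562, 0]) cube([26, 26, 392]);


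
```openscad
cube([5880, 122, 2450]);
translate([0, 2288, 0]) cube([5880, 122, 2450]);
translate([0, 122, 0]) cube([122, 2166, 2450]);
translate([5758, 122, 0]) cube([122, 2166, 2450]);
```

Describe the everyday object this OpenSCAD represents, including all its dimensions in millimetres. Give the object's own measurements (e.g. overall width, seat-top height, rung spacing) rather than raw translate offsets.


The wall frame of a small rectangular building: four walls, each 2450 mm tall and 122 mm thick, enclosing a footprint 5880 mm (x) by 2410 mm (y) outside-to-outside, with no floor or roof. The front and back walls (the −y and +y sides) span the full width; the two side walls fit between them.


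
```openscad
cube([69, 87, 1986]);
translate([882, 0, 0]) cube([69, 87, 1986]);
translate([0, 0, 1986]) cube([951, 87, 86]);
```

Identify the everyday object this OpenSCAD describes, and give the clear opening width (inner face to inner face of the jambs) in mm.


A door frame. The clear opening width is 813 mm.

Two 1986 mm tall posts with a header on top — a door frame. The left jamb is 69 mm wide at x = 0; the right jamb starts at x = 882. The clear opening is 882 − 69 = 813 mm.


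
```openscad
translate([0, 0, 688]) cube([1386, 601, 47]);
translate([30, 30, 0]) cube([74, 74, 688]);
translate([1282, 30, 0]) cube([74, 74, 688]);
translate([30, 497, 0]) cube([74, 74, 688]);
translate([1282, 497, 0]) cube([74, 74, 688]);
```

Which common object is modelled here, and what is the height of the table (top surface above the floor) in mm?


A table. The table height is 735 mm.

A 1386×601×47 slab sits at z = 688 on four 74 mm square posts — a table. The top surface is at 688 + 47 = 735 mm.


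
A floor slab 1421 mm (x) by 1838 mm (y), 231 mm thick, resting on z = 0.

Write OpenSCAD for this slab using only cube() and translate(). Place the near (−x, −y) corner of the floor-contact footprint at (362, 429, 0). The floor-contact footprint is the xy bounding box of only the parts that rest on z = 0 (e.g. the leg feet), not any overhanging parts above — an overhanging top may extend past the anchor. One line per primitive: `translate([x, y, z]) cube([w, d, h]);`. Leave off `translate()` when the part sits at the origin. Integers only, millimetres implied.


translate([362, 429, 0]) cube([1421, 1838, 231]);


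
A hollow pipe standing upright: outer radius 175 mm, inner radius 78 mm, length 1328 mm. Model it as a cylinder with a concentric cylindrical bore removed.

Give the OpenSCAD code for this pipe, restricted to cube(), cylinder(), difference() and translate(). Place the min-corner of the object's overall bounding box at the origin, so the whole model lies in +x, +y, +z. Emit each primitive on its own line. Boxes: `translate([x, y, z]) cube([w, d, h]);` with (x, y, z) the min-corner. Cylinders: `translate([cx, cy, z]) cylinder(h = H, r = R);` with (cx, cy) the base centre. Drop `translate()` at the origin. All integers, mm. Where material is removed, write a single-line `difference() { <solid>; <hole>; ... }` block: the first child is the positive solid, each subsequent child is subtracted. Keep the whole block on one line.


difference() { translate([175, 175, 0]) cylinder(h = 1328, r = 175); translate([175, 175, 0]) cylinder(h = 1328, r = 78); }


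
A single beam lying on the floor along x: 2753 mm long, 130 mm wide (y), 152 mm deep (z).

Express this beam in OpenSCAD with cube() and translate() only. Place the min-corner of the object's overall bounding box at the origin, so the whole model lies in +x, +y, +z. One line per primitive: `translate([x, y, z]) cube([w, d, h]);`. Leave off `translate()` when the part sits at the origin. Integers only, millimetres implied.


cube([2753, 130, 152]);


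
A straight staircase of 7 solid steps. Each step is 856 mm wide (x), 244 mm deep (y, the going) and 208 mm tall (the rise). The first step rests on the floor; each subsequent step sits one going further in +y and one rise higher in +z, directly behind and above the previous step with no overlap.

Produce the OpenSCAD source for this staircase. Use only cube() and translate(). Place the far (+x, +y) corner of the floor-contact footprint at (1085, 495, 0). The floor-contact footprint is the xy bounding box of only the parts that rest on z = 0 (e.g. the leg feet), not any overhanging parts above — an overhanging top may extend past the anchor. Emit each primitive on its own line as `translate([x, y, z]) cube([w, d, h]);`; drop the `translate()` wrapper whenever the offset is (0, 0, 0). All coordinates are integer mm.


translate([229, 251, 0]) cube([856, 244, 208]);
translate([229, 495, 208]) cube([856, 244, 208]);
translate([229, 739, 416]) cube([856, 244, 208]);
translate([229, 983, 624]) cube([856, 244, 208]);
translate([229, 1227, 832]) cube([856, 244, 208]);
translate([229, 1471, 1040]) cube([856, 244, 208]);
translate([229, 1715, 1248]) cube([856, 244, 208]);


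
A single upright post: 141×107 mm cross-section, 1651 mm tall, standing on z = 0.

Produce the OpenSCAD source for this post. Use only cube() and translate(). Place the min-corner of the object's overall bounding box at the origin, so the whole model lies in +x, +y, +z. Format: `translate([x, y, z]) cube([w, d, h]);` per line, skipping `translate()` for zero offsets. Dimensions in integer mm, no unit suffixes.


cube([141, 107, 1651]);


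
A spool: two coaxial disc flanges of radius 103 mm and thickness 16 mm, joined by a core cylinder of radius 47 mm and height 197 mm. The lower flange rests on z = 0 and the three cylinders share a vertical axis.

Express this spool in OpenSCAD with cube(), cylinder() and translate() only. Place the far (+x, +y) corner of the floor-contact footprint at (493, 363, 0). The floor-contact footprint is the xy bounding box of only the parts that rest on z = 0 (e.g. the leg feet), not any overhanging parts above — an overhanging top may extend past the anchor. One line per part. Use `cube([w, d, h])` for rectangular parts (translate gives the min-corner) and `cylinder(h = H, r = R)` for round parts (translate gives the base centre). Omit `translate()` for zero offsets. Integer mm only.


translate([390, 260, 0]) cylinder(h = 16, r = 103);
translate([390, 260, 16]) cylinder(h = 197, r = 47);
translate([390, 260, 213]) cylinder(h = 16, r = 103);


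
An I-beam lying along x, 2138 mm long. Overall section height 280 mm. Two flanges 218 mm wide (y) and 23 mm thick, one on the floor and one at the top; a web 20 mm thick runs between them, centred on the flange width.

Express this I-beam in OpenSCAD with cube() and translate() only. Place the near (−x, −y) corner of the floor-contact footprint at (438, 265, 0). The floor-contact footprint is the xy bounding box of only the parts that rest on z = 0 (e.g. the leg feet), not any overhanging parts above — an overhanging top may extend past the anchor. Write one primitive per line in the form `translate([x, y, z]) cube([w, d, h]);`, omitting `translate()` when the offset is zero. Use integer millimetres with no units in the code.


translate([438, 265, 0]) cube([2138, 218, 23]);
translate([438, 364, 23]) cube([2138, 20, 234]);
translate([438, 265, 257]) cube([2138, 218, 23]);


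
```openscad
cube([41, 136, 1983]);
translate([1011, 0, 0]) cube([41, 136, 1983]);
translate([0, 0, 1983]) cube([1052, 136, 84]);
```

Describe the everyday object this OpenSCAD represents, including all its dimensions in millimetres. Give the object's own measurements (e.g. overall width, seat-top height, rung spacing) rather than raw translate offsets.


A door frame. The clear opening is 970 mm wide and 1983 mm high. Two 41 mm wide jambs, 136 mm deep, stand either side of the opening from the floor to the top of the opening. A 84 mm thick head sits across the top of both jambs, spanning the full outside width of the frame.


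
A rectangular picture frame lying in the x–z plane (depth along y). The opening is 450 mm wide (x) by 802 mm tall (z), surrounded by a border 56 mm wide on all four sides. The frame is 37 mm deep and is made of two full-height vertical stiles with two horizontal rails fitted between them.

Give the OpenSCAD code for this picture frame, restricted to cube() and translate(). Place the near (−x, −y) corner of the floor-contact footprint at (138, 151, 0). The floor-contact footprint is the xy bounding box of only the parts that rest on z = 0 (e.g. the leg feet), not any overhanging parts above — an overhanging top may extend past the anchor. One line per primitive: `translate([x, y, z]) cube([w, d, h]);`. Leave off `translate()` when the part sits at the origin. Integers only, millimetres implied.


translate([138, 151, 0]) cube([56, 37, 914]);
translate([644, 151, 0]) cube([56, 37, 914]);
translate([194, 151, 0]) cube([450, 37, 56]);
translate([194, 151, 858]) cube([450, 37, 56]);


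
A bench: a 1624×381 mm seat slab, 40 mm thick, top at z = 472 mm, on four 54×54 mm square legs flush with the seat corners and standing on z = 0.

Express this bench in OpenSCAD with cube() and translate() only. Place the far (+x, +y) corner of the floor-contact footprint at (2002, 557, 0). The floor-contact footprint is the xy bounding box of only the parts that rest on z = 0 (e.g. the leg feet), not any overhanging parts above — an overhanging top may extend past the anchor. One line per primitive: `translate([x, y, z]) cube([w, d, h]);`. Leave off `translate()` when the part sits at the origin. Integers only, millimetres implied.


translate([378, 176, 432]) cube([1624, 381, 40]);
translate([378, 176, 0]) cube([54, 54, 432]);
translate([378, 503, 0]) cube([54, 54, 432]);
translate([1948, 176, 0]) cube([54, 54, 432]);
translate([1948, 503, 0]) cube([54, 54, 432]);


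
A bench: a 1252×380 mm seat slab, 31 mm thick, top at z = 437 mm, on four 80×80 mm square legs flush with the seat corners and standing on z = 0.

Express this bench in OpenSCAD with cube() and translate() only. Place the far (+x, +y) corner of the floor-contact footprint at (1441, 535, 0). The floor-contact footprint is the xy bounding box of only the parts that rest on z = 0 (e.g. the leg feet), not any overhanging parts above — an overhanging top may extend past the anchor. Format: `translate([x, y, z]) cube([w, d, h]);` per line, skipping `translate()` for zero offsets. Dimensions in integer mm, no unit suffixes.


// leg_h = 437 − 31 = 406
translate([189, 155, 406]) cube([1252, 380, 31]);
translate([189, 155, 0]) cube([80, 80, 406]);
translate([189, 455, 0]) cube([80, 80, 406]);
translate([1361, 155, 0]) cube([80, 80, 406]);
translate([1361, 455, 0]) cube([80, 80, 406]);


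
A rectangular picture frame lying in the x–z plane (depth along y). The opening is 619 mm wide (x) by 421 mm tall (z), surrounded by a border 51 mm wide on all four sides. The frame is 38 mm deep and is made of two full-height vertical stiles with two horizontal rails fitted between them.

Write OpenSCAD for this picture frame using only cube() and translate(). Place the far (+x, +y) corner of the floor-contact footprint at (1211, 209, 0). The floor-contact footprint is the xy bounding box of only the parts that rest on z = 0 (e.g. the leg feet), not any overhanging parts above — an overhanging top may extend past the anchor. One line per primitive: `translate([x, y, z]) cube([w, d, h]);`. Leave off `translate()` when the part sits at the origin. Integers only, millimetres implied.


translate([490, 171, 0]) cube([51, 38, 523]);
translate([1160, 171, 0]) cube([51, 38, 523]);
translate([541, 171, 0]) cube([619, 38, 51]);
translate([541, 171, 472]) cube([619, 38, 51]);


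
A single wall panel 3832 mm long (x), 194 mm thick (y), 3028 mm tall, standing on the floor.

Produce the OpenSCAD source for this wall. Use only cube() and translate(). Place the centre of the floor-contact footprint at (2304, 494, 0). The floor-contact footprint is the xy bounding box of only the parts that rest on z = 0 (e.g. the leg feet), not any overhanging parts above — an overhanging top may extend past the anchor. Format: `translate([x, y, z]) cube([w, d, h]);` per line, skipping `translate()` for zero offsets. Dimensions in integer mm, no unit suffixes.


translate([388, 397, 0]) cube([3832, 194, 3028]);


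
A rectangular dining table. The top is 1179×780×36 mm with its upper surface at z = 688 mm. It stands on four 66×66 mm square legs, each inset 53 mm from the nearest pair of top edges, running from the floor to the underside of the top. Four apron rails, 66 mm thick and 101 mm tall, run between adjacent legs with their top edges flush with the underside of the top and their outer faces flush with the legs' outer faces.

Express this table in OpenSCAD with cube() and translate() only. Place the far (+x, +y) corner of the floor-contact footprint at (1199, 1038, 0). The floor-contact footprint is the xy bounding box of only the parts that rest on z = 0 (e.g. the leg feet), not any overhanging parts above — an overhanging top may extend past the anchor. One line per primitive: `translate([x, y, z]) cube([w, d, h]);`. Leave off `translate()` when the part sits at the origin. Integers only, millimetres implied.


// leg_h = 688 - 36 = 652
// apron z = 652 - 101 = 551
translate([73, 311, 652]) cube([1179, 780, 36]);
translate([126, 364, 0]) cube([66, 66, 652]);
translate([1133, 364, 0]) cube([66, 66, 652]);
translate([126, 972, 0]) cube([66, 66, 652]);
translate([1133, 972, 0]) cube([66, 66, 652]);
translate([192, 364, 551]) cube([941, 66, 101]);
translate([192, 972, 551]) cube([941, 66, 101]);
translate([126, 430, 551]) cube([66, 542, 101]);
translate([1133, 430, 551]) cube([66, 542, 101]);


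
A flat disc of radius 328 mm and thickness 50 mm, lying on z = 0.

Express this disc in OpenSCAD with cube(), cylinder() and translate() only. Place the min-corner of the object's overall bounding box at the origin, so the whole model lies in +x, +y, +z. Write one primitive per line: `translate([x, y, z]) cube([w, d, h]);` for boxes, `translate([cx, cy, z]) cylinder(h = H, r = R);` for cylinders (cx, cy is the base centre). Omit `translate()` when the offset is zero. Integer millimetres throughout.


translate([328, 328, 0]) cylinder(h = 50, r = 328);


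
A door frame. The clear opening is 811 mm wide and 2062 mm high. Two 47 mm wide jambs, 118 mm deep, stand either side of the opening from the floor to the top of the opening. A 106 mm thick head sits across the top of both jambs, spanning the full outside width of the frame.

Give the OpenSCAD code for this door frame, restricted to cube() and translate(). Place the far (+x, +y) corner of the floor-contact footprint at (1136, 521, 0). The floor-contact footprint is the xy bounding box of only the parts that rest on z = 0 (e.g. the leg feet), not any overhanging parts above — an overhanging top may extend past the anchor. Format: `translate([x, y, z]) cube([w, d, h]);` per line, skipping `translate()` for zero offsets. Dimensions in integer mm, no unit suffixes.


translate([231, 403, 0]) cube([47, 118, 2062]);
translate([1089, 403, 0]) cube([47, 118, 2062]);
translate([231, 403, 2062]) cube([905, 118, 106]);


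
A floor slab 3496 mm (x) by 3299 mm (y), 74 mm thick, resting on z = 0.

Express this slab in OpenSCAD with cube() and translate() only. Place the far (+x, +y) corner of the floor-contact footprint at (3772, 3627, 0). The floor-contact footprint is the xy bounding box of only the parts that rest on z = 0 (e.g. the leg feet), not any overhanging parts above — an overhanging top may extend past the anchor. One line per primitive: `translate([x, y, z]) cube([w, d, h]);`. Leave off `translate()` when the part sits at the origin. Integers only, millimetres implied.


translate([276, 328, 0]) cube([3496, 3299, 74]);


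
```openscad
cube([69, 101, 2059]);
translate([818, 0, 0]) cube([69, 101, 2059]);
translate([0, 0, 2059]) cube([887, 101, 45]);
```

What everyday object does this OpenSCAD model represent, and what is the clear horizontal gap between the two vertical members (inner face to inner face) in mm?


A door frame. The clear opening width is 749 mm.

Two 2059 mm tall posts with a header on top — a door frame. The left jamb is 69 mm wide at x = 0; the right jamb starts at x = 818. The clear opening is 818 − 69 = 749 mm.


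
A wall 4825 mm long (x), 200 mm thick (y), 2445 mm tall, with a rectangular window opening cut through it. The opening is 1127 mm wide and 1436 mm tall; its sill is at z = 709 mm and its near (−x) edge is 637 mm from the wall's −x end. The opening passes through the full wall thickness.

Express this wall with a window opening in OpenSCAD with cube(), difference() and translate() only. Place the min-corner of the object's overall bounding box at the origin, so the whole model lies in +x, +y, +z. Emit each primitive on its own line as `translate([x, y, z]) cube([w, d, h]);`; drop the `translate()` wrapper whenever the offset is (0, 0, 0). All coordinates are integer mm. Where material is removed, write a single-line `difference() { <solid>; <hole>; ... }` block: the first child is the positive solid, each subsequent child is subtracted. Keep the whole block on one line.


difference() { cube([4825, 200, 2445]); translate([637, 0, 709]) cube([1127, 200, 1436]); }


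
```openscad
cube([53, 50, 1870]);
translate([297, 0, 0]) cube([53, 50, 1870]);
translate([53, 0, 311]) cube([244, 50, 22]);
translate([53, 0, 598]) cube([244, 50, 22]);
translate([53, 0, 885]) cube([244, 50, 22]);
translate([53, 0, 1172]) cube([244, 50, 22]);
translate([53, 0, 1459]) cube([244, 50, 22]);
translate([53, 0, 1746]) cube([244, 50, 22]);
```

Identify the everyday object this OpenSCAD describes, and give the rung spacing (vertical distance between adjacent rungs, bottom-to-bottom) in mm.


A ladder. The rung spacing is 287 mm.

Two tall 53×50 posts with 6 short bars between them — a ladder. Adjacent rungs sit at z = 311 and z = 598, so the spacing is 598 − 311 = 287 mm.


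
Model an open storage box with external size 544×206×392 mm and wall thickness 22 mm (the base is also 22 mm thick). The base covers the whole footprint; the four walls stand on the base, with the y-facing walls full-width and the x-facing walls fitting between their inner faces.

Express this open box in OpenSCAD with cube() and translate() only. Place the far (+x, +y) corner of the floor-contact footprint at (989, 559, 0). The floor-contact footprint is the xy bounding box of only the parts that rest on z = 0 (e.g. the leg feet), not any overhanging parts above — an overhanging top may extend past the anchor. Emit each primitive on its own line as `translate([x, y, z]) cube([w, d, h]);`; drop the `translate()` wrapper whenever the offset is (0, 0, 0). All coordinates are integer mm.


translate([445, 353, 0]) cube([544, 206, 22]);
translate([445, 353, 22]) cube([544, 22, 370]);
translate([445, 537, 22]) cube([544, 22, 370]);
translate([445, 375, 22]) cube([22, 162, 370]);
translate([967, 375, 22]) cube([22, 162, 370]);


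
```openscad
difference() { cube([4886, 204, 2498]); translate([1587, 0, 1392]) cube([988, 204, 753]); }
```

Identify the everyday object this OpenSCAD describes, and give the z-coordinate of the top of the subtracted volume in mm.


A wall with a window opening. The window head height is 2145 mm.

A wall with a rectangular opening subtracted — a window. Sill at z = 1392, opening 753 mm tall, so the head is at 1392 + 753 = 2145 mm.


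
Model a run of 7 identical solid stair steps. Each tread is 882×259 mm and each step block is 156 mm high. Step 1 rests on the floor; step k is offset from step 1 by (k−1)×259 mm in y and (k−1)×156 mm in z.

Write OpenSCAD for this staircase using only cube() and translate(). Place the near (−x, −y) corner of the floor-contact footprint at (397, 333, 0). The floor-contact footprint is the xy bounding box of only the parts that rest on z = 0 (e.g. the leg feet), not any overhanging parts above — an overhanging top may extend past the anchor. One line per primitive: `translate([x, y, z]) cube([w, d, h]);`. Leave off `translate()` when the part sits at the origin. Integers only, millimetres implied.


translate([397, 333, 0]) cube([882, 259, 156]);
translate([397, 592, 156]) cube([882, 259, 156]);
translate([397, 851, 312]) cube([882, 259, 156]);
translate([397, 1110, 468]) cube([882, 259, 156]);
translate([397, 1369, 624]) cube([882, 259, 156]);
translate([397, 1628, 780]) cube([882, 259, 156]);
translate([397, 1887, 936]) cube([882, 259, 156]);


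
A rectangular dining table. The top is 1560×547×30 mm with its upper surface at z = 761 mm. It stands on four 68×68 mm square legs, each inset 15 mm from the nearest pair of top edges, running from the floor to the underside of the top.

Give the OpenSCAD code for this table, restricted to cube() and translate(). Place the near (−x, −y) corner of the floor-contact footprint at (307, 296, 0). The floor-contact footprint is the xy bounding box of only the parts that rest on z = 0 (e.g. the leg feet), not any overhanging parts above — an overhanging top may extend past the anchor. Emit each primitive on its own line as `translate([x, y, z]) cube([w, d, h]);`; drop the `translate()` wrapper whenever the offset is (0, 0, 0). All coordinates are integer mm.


translate([292, 281, 731]) cube([1560, 547, 30]);
translate([307, 296, 0]) cube([68, 68, 731]);
translate([1769, 296, 0]) cube([68, 68, 731]);
translate([307, 745, 0]) cube([68, 68, 731]);
translate([1769, 745, 0]) cube([68, 68, 731]);


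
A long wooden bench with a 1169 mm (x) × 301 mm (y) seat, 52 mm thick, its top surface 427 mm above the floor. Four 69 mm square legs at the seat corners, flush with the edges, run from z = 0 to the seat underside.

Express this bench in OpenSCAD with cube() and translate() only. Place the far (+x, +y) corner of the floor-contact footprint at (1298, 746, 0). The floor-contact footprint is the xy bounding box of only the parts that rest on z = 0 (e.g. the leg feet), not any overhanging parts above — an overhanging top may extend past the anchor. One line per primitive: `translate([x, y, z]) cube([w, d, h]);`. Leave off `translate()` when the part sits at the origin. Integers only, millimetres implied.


translate([129, 445, 375]) cube([1169, 301, 52]);
translate([129, 445, 0]) cube([69, 69, 375]);
translate([129, 677, 0]) cube([69, 69, 375]);
translate([1229, 445, 0]) cube([69, 69, 375]);
translate([1229, 677, 0]) cube([69, 69, 375]);


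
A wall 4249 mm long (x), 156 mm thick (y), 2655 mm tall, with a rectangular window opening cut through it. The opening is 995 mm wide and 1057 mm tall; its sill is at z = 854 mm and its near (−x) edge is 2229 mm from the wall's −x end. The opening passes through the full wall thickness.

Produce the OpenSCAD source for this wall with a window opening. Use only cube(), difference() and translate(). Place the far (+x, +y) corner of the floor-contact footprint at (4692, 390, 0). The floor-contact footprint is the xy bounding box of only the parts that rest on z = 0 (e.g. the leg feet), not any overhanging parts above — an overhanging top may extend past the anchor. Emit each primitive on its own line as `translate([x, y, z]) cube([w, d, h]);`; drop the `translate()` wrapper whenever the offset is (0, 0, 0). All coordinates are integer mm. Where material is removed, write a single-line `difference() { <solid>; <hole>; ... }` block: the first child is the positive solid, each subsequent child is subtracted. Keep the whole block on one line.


difference() { translate([443, 234, 0]) cube([4249, 156, 2655]); translate([2672, 234, 854]) cube([995, 156, 1057]); }


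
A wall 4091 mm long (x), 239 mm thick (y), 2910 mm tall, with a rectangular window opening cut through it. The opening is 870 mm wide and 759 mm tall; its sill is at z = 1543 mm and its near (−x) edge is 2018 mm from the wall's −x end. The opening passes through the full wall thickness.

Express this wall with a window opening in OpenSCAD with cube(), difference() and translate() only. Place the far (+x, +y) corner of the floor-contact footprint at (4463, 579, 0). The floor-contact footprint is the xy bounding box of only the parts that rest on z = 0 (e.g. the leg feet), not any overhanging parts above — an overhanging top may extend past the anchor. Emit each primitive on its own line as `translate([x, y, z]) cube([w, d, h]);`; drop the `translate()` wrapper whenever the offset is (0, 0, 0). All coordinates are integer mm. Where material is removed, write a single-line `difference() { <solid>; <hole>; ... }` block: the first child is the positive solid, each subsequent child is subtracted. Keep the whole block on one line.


difference() { translate([372, 340, 0]) cube([4091, 239, 2910]); translate([2390, 340, 1543]) cube([870, 239, 759]); }


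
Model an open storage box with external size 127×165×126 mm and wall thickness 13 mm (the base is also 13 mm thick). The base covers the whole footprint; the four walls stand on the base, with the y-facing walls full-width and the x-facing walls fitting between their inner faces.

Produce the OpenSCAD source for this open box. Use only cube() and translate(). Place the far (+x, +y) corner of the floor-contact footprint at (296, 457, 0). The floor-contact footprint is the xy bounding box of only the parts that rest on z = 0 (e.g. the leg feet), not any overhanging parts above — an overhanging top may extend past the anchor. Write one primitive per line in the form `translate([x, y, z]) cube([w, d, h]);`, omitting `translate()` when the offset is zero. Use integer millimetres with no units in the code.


translate([169, 292, 0]) cube([127, 165, 13]);
translate([169, 292, 13]) cube([127, 13, 113]);
translate([169, 444, 13]) cube([127, 13, 113]);
translate([169, 305, 13]) cube([13, 139, 113]);
translate([283, 305, 13]) cube([13, 139, 113]);


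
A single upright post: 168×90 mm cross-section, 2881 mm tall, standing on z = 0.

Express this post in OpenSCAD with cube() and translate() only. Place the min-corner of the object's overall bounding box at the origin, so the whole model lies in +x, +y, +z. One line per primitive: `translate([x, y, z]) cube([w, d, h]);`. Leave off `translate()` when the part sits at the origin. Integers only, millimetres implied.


cube([168, 90, 2881]);


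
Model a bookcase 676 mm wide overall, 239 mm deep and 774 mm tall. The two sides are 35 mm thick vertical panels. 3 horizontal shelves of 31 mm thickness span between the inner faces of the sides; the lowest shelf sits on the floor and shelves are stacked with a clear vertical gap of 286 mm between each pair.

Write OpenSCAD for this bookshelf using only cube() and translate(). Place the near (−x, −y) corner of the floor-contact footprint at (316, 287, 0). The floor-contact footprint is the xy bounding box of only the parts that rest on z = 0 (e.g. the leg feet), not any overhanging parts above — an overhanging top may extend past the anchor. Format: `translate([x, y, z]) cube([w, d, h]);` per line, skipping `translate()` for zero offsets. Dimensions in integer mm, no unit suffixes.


translate([316, 287, 0]) cube([35, 239, 774]);
translate([957, 287, 0]) cube([35, 239, 774]);
translate([351, 287, 0]) cube([606, 239, 31]);
translate([351, 287, 317]) cube([606, 239, 31]);
translate([351, 287, 634]) cube([606, 239, 31]);


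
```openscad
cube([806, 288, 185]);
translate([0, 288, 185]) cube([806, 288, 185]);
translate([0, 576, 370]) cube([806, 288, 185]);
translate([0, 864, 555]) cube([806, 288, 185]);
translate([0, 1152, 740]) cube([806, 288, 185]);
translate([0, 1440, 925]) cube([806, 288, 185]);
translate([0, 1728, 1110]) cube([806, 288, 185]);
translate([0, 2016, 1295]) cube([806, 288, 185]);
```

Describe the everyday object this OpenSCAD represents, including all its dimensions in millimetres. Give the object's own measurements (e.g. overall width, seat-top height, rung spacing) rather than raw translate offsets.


A straight staircase of 8 solid steps. Each step is 806 mm wide (x), 288 mm deep (y, the going) and 185 mm tall (the rise). The first step rests on the floor; each subsequent step sits one going further in +y and one rise higher in +z, directly behind and above the previous step with no overlap.


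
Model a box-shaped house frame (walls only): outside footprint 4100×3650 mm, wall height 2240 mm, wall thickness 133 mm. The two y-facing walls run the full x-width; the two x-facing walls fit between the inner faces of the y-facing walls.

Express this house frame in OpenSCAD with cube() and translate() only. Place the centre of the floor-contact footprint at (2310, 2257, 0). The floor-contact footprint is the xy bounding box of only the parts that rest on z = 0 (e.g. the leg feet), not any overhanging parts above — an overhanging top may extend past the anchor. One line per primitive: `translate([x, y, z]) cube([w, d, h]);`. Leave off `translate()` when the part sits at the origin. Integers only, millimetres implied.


translate([260, 432, 0]) cube([4100, 133, 2240]);
translate([260, 3949, 0]) cube([4100, 133, 2240]);
translate([260, 565, 0]) cube([133, 3384, 2240]);
translate([4227, 565, 0]) cube([133, 3384, 2240]);


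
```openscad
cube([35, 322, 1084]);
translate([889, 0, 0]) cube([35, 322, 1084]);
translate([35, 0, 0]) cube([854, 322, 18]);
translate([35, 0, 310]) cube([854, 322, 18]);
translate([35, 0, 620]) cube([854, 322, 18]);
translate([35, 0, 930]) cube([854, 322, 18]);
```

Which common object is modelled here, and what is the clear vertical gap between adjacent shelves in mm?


A bookshelf. The clear shelf gap is 292 mm.

Two tall side panels with 4 horizontal boards between them — a bookshelf. The first two shelf undersides are at z = 0 and z = 310; with shelf thickness 18, the clear gap is 310 − 0 − 18 = 292 mm.


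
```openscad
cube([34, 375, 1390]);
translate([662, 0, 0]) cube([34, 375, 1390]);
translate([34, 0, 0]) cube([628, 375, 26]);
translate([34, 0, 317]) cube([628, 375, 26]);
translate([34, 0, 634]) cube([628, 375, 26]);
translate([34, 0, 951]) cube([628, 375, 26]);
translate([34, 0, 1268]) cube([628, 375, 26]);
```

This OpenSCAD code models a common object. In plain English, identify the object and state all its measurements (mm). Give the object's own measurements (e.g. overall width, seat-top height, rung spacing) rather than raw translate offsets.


An open bookshelf. Two side panels, each 34 mm thick, 375 mm deep and 1390 mm tall, stand 696 mm apart (outside-to-outside). Between them sit 5 shelves, each 26 mm thick and 375 mm deep, spanning the full gap between the sides. The bottom shelf rests on the floor (its underside at z = 0) and the clear gap between one shelf's top and the next shelf's underside is 291 mm.


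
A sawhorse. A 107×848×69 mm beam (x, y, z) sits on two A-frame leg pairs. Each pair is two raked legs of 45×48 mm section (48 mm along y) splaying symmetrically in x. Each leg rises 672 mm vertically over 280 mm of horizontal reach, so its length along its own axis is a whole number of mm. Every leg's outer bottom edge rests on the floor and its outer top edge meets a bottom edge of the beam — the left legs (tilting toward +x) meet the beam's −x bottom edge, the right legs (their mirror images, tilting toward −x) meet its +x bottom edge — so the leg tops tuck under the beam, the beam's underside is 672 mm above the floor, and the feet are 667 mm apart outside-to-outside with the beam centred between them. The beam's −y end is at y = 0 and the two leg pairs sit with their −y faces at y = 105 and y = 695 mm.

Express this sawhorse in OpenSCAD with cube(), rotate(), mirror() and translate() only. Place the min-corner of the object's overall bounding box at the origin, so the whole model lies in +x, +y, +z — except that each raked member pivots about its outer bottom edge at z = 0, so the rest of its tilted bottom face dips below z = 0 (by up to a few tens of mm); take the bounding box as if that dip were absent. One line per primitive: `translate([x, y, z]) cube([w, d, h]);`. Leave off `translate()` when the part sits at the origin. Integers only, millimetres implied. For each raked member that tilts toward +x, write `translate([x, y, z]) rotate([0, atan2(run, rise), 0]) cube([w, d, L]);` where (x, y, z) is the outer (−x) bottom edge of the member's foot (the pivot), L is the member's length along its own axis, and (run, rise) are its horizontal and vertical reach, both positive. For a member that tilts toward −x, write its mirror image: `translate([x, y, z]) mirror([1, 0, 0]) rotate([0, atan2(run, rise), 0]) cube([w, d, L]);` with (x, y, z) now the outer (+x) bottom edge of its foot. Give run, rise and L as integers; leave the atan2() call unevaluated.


translate([280, 0, 672]) cube([107, 848, 69]);
translate([0, 105, 0]) rotate([0, atan2(280, 672), 0]) cube([45, 48, 728]);
translate([667, 105, 0]) mirror([1, 0, 0]) rotate([0, atan2(280, 672), 0]) cube([45, 48, 728]);
translate([0, 695, 0]) rotate([0, atan2(280, 672), 0]) cube([45, 48, 728]);
translate([667, 695, 0]) mirror([1, 0, 0]) rotate([0, atan2(280, 672), 0]) cube([45, 48, 728]);
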